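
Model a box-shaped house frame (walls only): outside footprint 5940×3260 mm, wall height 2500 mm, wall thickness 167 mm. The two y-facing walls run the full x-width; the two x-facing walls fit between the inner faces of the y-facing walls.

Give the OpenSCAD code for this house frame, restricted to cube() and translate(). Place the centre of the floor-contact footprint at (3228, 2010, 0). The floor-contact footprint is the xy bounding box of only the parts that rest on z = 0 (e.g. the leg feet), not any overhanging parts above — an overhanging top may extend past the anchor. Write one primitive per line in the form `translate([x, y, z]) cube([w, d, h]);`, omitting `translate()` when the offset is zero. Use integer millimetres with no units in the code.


translate([258, 380, 0]) cube([5940, 167, 2500]);
translate([258, 3473, 0]) cube([5940, 167, 2500]);
translate([258, 547, 0]) cube([167, 2926, 2500]);
translate([6031, 547, 0]) cube([167, 2926, 2500]);


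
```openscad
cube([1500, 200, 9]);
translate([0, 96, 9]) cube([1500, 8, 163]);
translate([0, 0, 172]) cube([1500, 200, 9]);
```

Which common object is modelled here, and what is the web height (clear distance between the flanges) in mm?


An I-beam. The web height is 163 mm.

Two wide flanges with a thin centred web — an I-beam. Overall 181 mm minus two 9 mm flanges gives a web of 181 − 2·9 = 163 mm.


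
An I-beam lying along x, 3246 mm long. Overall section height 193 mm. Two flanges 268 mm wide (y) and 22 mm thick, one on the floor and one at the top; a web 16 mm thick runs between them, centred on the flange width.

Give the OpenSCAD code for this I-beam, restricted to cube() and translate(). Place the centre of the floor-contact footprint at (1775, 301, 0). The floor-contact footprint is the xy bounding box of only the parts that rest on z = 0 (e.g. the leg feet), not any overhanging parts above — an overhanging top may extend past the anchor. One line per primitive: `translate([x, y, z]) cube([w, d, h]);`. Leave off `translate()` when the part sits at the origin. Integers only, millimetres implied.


translate([152, 167, 0]) cube([3246, 268, 22]);
translate([152, 293, 22]) cube([3246, 16, 149]);
translate([152, 167, 171]) cube([3246, 268, 22]);


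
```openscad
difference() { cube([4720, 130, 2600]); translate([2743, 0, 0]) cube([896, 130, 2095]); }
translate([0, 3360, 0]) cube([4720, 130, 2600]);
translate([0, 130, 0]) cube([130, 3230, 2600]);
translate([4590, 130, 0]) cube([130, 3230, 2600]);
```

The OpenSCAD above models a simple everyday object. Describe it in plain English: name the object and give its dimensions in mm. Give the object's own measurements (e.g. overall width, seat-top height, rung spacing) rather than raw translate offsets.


A single room: four walls, each 2600 mm tall and 130 mm thick, enclosing an outside footprint 4720×3490 mm (x × y), no floor or roof. The front and back walls (−y and +y sides) run the full x-width; the side walls fit between their inner faces. A door opening 896 mm wide and 2095 mm tall is cut through the front wall from the floor up, its −x edge 2743 mm from the wall's −x end.


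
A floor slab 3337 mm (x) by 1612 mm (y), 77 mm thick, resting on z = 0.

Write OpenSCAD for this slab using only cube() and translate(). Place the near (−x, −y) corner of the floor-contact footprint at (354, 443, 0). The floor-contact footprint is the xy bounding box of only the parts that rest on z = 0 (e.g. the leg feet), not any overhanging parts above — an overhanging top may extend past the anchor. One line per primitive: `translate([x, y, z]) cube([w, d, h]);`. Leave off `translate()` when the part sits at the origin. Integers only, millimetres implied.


translate([354, 443, 0]) cube([3337, 1612, 77]);


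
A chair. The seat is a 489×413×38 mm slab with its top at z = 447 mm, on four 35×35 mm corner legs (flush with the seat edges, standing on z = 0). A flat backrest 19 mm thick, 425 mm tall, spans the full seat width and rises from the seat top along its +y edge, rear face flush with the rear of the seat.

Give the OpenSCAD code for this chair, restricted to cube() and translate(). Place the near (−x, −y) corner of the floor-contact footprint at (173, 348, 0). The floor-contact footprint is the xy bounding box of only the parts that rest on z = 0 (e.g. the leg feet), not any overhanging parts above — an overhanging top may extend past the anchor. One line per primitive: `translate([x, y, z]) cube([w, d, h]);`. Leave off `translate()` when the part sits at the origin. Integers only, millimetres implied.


translate([173, 348, 409]) cube([489, 413, 38]);
translate([173, 348, 0]) cube([35, 35, 409]);
translate([627, 348, 0]) cube([35, 35, 409]);
translate([173, 726, 0]) cube([35, 35, 409]);
translate([627, 726, 0]) cube([35, 35, 409]);
translate([173, 742, 447]) cube([489, 19, 425]);


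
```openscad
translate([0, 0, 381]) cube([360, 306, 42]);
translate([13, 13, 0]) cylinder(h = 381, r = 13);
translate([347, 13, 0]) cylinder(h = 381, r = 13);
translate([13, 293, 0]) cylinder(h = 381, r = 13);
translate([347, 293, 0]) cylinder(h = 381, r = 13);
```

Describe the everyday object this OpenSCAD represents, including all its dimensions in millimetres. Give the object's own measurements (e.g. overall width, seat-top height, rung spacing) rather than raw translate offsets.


A four-legged stool. The seat is a 360×306×42 mm slab whose top surface is at z = 423 mm; four round legs, each 26 mm in diameter, run from the floor (z = 0) to the underside of the seat, each leg's axis is inset half a diameter from the nearest pair of seat edges (so the leg's bounding box is flush with the corner).


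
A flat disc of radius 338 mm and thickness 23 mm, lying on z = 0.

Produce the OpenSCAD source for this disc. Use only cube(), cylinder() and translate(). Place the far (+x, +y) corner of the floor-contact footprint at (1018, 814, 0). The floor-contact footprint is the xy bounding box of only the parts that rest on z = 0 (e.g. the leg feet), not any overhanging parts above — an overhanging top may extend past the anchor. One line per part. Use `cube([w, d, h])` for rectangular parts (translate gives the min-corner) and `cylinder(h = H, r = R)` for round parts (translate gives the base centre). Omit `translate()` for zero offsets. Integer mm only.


translate([680, 476, 0]) cylinder(h = 23, r = 338);


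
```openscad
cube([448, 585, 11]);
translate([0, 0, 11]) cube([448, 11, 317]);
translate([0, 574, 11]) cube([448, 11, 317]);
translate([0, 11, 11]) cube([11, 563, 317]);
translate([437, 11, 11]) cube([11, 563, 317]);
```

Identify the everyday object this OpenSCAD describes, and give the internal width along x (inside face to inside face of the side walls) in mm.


An open box. The internal width is 426 mm.

A 448×585 base slab with four walls standing on it — an open box. The base is 448 mm wide and the walls are 11 mm thick, so the internal width is 448 − 2 × 11 = 426 mm.


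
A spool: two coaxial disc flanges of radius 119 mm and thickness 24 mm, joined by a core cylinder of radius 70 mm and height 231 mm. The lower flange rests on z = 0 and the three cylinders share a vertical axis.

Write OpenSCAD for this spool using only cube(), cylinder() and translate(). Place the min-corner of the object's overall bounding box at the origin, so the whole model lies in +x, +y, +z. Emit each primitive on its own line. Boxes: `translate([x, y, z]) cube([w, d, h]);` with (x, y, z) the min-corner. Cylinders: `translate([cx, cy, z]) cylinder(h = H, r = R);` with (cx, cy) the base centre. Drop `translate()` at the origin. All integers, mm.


translate([119, 119, 0]) cylinder(h = 24, r = 119);
translate([119, 119, 24]) cylinder(h = 231, r = 70);
translate([119, 119, 255]) cylinder(h = 24, r = 119);


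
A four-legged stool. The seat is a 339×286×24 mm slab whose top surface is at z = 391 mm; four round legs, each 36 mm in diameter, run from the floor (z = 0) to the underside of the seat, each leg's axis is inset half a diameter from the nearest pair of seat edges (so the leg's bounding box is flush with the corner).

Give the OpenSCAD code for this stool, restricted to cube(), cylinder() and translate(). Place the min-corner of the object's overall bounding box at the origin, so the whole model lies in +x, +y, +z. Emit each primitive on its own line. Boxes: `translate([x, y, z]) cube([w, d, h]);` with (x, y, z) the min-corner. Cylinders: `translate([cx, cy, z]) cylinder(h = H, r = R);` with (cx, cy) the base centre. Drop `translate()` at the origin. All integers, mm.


translate([0, 0, 367]) cube([339, 286, 24]);
translate([18, 18, 0]) cylinder(h = 367, r = 18);
translate([321, 18, 0]) cylinder(h = 367, r = 18);
translate([18, 268, 0]) cylinder(h = 367, r = 18);
translate([321, 268, 0]) cylinder(h = 367, r = 18);


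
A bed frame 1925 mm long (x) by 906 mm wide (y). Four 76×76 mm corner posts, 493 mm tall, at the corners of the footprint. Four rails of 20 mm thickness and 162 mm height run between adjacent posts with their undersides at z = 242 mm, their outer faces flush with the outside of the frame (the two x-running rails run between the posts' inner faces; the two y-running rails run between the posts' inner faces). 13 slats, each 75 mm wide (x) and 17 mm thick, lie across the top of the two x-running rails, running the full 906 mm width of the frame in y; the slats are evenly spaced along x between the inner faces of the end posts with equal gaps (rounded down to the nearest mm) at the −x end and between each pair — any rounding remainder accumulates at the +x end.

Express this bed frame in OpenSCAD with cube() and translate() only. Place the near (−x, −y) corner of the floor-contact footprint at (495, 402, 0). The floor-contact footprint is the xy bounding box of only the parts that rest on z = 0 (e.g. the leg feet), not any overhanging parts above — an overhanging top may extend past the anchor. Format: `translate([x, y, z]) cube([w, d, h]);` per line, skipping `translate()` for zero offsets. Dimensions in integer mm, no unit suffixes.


translate([495, 402, 0]) cube([76, 76, 493]);
translate([495, 1232, 0]) cube([76, 76, 493]);
translate([2344, 402, 0]) cube([76, 76, 493]);
translate([2344, 1232, 0]) cube([76, 76, 493]);
translate([571, 402, 242]) cube([1773, 20, 162]);
translate([571, 1288, 242]) cube([1773, 20, 162]);
translate([495, 478, 242]) cube([20, 754, 162]);
translate([2400, 478, 242]) cube([20, 754, 162]);
translate([628, 402, 404]) cube([75, 906, 17]);
translate([760, 402, 404]) cube([75, 906, 17]);
translate([892, 402, 404]) cube([75, 906, 17]);
translate([1024, 402, 404]) cube([75, 906, 17]);
translate([1156, 402, 404]) cube([75, 906, 17]);
translate([1288, 402, 404]) cube([75, 906, 17]);
translate([1420, 402, 404]) cube([75, 906, 17]);
translate([1552, 402, 404]) cube([75, 906, 17]);
translate([1684, 402, 404]) cube([75, 906, 17]);
translate([1816, 402, 404]) cube([75, 906, 17]);
translate([1948, 402, 404]) cube([75, 906, 17]);
translate([2080, 402, 404]) cube([75, 906, 17]);
translate([2212, 402, 404]) cube([75, 906, 17]);


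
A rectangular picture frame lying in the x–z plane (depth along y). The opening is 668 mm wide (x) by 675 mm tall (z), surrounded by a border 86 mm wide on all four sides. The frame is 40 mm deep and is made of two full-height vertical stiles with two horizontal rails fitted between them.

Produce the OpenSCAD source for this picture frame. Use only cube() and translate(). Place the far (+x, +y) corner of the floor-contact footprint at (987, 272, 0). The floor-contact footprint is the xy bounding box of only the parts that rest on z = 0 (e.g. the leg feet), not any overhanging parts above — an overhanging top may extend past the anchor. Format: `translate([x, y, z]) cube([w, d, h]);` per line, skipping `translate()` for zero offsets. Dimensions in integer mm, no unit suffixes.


translate([147, 232, 0]) cube([86, 40, 847]);
translate([901, 232, 0]) cube([86, 40, 847]);
translate([233, 232, 0]) cube([668, 40, 86]);
translate([233, 232, 761]) cube([668, 40, 86]);


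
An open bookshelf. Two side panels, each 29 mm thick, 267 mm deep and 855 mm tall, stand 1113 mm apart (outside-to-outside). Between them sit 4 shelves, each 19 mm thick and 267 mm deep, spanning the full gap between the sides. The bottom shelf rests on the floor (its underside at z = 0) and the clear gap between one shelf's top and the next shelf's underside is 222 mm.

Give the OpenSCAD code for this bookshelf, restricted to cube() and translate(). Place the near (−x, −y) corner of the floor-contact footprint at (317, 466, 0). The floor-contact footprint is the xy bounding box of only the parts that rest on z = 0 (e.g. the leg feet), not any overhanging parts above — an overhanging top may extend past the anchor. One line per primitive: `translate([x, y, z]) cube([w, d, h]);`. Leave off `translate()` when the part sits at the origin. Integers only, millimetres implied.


translate([317, 466, 0]) cube([29, 267, 855]);
translate([1401, 466, 0]) cube([29, 267, 855]);
translate([346, 466, 0]) cube([1055, 267, 19]);
translate([346, 466, 241]) cube([1055, 267, 19]);
translate([346, 466, 482]) cube([1055, 267, 19]);
translate([346, 466, 723]) cube([1055, 267, 19]);


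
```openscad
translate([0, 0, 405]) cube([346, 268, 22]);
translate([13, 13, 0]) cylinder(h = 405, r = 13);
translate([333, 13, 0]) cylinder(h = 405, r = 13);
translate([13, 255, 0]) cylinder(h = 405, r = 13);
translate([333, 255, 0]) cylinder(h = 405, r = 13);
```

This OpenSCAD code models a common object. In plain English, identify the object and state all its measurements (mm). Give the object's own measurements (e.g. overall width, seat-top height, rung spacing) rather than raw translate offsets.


A simple wooden stool: a rectangular seat 346 mm (x) by 268 mm (y), 22 mm thick, top face at z = 427 mm, on four round legs, each 26 mm in diameter. The legs rest on z = 0, each leg's axis is inset half a diameter from the nearest pair of seat edges (so the leg's bounding box is flush with the corner).


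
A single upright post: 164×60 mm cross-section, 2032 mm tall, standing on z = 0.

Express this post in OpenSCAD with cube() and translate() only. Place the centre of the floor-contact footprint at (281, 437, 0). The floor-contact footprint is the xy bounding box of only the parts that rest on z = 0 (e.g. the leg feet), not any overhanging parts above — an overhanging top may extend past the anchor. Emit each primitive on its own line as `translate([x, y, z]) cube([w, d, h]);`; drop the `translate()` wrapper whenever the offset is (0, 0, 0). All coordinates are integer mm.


translate([199, 407, 0]) cube([164, 60, 2032]);


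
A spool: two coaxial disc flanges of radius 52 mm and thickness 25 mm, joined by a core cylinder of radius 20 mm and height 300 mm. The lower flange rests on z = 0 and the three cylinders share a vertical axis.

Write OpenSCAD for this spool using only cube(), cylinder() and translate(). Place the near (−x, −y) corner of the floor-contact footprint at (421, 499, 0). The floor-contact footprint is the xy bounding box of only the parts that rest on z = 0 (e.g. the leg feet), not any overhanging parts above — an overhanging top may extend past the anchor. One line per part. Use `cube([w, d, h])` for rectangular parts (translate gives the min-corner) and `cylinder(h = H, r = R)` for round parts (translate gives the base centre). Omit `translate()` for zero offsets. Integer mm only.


translate([473, 551, 0]) cylinder(h = 25, r = 52);
translate([473, 551, 25]) cylinder(h = 300, r = 20);
translate([473, 551, 325]) cylinder(h = 25, r = 52);


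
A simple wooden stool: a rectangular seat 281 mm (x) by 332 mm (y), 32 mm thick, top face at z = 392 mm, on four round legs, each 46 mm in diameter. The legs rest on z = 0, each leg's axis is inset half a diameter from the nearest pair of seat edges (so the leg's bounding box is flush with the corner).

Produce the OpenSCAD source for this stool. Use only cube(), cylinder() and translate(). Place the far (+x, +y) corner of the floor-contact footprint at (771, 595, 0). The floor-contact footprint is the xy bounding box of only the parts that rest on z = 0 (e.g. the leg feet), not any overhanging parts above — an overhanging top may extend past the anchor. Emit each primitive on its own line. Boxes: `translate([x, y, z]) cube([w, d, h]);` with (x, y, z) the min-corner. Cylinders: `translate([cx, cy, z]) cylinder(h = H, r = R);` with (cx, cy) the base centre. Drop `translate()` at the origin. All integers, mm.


// leg_h = 392 - 32 = 360
translate([490, 263, 360]) cube([281, 332, 32]);
translate([513, 286, 0]) cylinder(h = 360, r = 23);
translate([748, 286, 0]) cylinder(h = 360, r = 23);
translate([513, 572, 0]) cylinder(h = 360, r = 23);
translate([748, 572, 0]) cylinder(h = 360, r = 23);


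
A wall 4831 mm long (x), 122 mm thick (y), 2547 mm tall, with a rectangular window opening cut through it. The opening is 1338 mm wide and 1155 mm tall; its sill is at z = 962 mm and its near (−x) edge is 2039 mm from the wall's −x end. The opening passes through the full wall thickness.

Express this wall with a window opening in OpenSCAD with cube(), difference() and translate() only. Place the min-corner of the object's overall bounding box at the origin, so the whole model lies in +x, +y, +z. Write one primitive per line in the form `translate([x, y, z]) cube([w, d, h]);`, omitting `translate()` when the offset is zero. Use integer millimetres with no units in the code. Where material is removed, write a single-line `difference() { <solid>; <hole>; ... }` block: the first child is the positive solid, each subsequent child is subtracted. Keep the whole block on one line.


difference() { cube([4831, 122, 2547]); translate([2039, 0, 962]) cube([1338, 122, 1155]); }


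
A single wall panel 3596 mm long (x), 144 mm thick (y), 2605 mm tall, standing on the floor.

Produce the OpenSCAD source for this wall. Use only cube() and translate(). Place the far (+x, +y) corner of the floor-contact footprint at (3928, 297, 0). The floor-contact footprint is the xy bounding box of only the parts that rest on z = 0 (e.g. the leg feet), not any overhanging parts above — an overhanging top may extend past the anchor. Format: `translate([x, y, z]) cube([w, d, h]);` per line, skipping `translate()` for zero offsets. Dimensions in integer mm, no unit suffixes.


translate([332, 153, 0]) cube([3596, 144, 2605]);


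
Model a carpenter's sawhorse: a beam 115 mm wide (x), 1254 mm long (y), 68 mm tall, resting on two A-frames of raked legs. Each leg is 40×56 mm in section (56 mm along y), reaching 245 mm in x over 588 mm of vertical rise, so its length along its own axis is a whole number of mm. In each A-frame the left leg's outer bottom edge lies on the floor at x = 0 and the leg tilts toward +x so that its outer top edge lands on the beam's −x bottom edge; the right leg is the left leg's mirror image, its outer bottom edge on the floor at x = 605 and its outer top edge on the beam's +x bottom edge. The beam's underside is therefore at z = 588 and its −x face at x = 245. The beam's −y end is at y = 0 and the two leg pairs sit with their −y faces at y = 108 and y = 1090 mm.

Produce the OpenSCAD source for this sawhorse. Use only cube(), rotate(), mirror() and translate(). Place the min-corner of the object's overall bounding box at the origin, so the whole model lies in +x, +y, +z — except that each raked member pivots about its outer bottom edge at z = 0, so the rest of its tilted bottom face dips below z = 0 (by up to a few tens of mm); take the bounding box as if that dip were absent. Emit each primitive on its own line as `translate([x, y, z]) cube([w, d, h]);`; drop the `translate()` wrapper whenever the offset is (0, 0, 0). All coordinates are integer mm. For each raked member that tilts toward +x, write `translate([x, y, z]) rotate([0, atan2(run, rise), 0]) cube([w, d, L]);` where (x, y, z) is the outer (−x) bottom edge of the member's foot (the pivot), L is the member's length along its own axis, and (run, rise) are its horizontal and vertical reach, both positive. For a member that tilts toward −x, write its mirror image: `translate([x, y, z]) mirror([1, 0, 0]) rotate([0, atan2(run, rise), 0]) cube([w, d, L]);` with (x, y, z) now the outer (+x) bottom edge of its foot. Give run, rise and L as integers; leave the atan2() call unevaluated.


translate([245, 0, 588]) cube([115, 1254, 68]);
translate([0, 108, 0]) rotate([0, atan2(245, 588), 0]) cube([40, 56, 637]);
translate([605, 108, 0]) mirror([1, 0, 0]) rotate([0, atan2(245, 588), 0]) cube([40, 56, 637]);
translate([0, 1090, 0]) rotate([0, atan2(245, 588), 0]) cube([40, 56, 637]);
translate([605, 1090, 0]) mirror([1, 0, 0]) rotate([0, atan2(245, 588), 0]) cube([40, 56, 637]);


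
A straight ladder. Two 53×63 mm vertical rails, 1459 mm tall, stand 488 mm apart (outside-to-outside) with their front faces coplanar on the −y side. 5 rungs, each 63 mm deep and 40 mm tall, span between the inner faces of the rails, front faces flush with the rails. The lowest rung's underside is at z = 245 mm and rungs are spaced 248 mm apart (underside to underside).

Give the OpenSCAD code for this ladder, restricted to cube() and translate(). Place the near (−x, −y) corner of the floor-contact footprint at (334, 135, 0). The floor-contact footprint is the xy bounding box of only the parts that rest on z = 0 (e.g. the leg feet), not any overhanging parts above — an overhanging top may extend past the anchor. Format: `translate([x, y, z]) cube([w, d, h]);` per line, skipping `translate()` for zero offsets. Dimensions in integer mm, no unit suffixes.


// rung span = 488 - 2*53 = 382
// rung[k] z = 245 + k*248
translate([334, 135, 0]) cube([53, 63, 1459]);
translate([769, 135, 0]) cube([53, 63, 1459]);
translate([387, 135, 245]) cube([382, 63, 40]);
translate([387, 135, 493]) cube([382, 63, 40]);
translate([387, 135, 741]) cube([382, 63, 40]);
translate([387, 135, 989]) cube([382, 63, 40]);
translate([387, 135, 1237]) cube([382, 63, 40]);


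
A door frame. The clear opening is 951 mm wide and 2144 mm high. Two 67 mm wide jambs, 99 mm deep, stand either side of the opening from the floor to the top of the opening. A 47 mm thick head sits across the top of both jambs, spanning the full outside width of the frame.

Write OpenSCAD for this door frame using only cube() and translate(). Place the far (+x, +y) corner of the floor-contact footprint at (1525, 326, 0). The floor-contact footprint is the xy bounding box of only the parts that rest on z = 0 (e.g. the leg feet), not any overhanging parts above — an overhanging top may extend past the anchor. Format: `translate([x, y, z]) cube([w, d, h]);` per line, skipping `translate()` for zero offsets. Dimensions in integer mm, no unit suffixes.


translate([440, 227, 0]) cube([67, 99, 2144]);
translate([1458, 227, 0]) cube([67, 99, 2144]);
translate([440, 227, 2144]) cube([1085, 99, 47]);


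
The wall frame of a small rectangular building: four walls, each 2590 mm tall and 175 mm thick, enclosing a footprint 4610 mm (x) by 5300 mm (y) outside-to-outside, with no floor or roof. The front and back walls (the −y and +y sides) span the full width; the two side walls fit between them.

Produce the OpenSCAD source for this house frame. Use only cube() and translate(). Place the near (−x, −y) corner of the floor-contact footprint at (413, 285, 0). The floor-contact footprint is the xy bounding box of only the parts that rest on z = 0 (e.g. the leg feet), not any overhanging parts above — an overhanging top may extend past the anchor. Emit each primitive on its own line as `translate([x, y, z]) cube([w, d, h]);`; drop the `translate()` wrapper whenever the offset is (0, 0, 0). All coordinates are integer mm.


translate([413, 285, 0]) cube([4610, 175, 2590]);
translate([413, 5410, 0]) cube([4610, 175, 2590]);
translate([413, 460, 0]) cube([175, 4950, 2590]);
translate([4848, 460, 0]) cube([175, 4950, 2590]);


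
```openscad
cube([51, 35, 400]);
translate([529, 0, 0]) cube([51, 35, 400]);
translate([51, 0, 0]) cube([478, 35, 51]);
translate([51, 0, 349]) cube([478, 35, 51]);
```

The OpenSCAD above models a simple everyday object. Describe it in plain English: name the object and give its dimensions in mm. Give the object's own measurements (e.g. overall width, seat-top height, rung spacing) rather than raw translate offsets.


A rectangular picture frame lying in the x–z plane (depth along y). The opening is 478 mm wide (x) by 298 mm tall (z), surrounded by a border 51 mm wide on all four sides. The frame is 35 mm deep and is made of two full-height vertical stiles with two horizontal rails fitted between them.


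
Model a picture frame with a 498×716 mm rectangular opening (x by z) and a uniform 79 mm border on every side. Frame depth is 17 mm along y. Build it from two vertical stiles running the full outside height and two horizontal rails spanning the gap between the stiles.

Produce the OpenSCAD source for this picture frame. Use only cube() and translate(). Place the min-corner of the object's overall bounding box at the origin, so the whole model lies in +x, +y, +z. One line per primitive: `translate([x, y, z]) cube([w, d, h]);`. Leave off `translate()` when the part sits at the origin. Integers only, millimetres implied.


cube([79, 17, 874]);
translate([577, 0, 0]) cube([79, 17, 874]);
translate([79, 0, 0]) cube([498, 17, 79]);
translate([79, 0, 795]) cube([498, 17, 79]);


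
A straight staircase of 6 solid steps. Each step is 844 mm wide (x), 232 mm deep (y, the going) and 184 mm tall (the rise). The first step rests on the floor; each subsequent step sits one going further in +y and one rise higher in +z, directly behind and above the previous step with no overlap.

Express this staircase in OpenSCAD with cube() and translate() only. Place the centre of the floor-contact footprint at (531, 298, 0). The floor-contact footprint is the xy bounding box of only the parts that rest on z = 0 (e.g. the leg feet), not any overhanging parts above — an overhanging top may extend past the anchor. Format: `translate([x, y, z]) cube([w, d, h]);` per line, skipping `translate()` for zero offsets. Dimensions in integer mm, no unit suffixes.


translate([109, 182, 0]) cube([844, 232, 184]);
translate([109, 414, 184]) cube([844, 232, 184]);
translate([109, 646, 368]) cube([844, 232, 184]);
translate([109, 878, 552]) cube([844, 232, 184]);
translate([109, 1110, 736]) cube([844, 232, 184]);
translate([109, 1342, 920]) cube([844, 232, 184]);


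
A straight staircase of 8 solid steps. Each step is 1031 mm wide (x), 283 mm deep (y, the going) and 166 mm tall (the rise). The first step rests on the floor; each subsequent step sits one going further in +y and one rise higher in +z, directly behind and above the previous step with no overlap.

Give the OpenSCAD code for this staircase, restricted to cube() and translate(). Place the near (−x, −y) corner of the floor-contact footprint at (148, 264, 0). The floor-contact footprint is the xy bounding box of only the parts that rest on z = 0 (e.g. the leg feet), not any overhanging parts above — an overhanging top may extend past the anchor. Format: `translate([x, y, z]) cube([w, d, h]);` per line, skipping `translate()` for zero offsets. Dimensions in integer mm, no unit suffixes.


translate([148, 264, 0]) cube([1031, 283, 166]);
translate([148, 547, 166]) cube([1031, 283, 166]);
translate([148, 830, 332]) cube([1031, 283, 166]);
translate([148, 1113, 498]) cube([1031, 283, 166]);
translate([148, 1396, 664]) cube([1031, 283, 166]);
translate([148, 1679, 830]) cube([1031, 283, 166]);
translate([148, 1962, 996]) cube([1031, 283, 166]);
translate([148, 2245, 1162]) cube([1031, 283, 166]);


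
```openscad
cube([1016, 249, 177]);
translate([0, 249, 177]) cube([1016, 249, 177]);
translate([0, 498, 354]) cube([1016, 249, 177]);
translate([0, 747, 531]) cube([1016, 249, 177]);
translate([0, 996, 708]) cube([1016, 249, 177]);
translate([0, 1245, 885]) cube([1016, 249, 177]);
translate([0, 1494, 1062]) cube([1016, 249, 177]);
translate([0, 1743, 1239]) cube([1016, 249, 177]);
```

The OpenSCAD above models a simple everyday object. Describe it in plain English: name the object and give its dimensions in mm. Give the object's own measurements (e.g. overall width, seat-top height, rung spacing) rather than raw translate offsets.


A straight staircase of 8 solid steps. Each step is 1016 mm wide (x), 249 mm deep (y, the going) and 177 mm tall (the rise). The first step rests on the floor; each subsequent step sits one going further in +y and one rise higher in +z, directly behind and above the previous step with no overlap.


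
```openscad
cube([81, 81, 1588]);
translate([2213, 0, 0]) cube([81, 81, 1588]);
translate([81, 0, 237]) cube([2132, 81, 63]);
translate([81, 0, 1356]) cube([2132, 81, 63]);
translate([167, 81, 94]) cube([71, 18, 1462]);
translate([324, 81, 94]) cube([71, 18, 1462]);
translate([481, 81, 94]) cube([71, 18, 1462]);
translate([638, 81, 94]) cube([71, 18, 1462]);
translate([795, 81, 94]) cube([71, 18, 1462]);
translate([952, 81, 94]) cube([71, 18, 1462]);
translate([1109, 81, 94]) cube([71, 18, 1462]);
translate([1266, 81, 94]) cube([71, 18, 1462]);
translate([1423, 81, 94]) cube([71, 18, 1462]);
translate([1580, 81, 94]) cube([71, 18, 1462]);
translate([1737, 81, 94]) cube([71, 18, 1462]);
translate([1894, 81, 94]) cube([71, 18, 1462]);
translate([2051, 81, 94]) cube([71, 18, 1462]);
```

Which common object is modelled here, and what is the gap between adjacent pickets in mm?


A fence section. The picket gap is 86 mm.

Two posts, two rails, 13 pickets — a fence section. Span 2132 mm holds 13 pickets of 71 mm with 14 equal gaps: ⌊(2132 − 13·71) / 14⌋ = 86 mm.


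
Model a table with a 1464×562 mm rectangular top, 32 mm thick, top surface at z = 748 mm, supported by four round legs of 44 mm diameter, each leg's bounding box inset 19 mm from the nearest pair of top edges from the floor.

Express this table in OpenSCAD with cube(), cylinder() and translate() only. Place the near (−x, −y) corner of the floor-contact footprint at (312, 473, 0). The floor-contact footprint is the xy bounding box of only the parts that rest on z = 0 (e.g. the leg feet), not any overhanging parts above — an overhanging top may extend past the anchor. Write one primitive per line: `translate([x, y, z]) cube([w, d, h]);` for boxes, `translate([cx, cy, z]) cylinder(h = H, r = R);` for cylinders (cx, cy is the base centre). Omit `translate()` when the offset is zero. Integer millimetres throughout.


translate([293, 454, 716]) cube([1464, 562, 32]);
translate([334, 495, 0]) cylinder(h = 716, r = 22);
translate([1716, 495, 0]) cylinder(h = 716, r = 22);
translate([334, 975, 0]) cylinder(h = 716, r = 22);
translate([1716, 975, 0]) cylinder(h = 716, r = 22);


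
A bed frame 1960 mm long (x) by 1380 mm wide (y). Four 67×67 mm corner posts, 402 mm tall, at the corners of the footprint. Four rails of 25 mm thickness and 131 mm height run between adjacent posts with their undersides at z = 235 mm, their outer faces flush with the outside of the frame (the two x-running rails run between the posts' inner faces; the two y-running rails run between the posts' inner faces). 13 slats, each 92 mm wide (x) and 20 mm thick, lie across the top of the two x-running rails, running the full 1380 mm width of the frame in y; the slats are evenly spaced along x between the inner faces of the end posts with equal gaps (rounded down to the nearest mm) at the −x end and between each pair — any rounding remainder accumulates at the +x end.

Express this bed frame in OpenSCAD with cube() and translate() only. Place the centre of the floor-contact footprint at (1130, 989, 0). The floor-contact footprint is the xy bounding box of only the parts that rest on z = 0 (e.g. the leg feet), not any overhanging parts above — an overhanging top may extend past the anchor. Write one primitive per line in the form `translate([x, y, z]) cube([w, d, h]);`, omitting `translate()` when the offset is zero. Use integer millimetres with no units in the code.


translate([150, 299, 0]) cube([67, 67, 402]);
translate([150, 1612, 0]) cube([67, 67, 402]);
translate([2043, 299, 0]) cube([67, 67, 402]);
translate([2043, 1612, 0]) cube([67, 67, 402]);
translate([217, 299, 235]) cube([1826, 25, 131]);
translate([217, 1654, 235]) cube([1826, 25, 131]);
translate([150, 366, 235]) cube([25, 1246, 131]);
translate([2085, 366, 235]) cube([25, 1246, 131]);
translate([262, 299, 366]) cube([92, 1380, 20]);
translate([399, 299, 366]) cube([92, 1380, 20]);
translate([536, 299, 366]) cube([92, 1380, 20]);
translate([673, 299, 366]) cube([92, 1380, 20]);
translate([810, 299, 366]) cube([92, 1380, 20]);
translate([947, 299, 366]) cube([92, 1380, 20]);
translate([1084, 299, 366]) cube([92, 1380, 20]);
translate([1221, 299, 366]) cube([92, 1380, 20]);
translate([1358, 299, 366]) cube([92, 1380, 20]);
translate([1495, 299, 366]) cube([92, 1380, 20]);
translate([1632, 299, 366]) cube([92, 1380, 20]);
translate([1769, 299, 366]) cube([92, 1380, 20]);
translate([1906, 299, 366]) cube([92, 1380, 20]);


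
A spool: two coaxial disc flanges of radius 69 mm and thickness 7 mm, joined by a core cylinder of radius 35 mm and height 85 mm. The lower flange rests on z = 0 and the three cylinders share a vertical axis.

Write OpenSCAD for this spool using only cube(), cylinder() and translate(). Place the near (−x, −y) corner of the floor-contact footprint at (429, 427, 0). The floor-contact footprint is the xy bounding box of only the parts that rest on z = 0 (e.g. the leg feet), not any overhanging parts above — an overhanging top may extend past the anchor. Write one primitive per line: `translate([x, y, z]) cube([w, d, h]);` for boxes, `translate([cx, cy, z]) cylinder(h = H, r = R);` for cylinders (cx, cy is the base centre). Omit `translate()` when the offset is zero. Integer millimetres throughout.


translate([498, 496, 0]) cylinder(h = 7, r = 69);
translate([498, 496, 7]) cylinder(h = 85, r = 35);
translate([498, 496, 92]) cylinder(h = 7, r = 69);


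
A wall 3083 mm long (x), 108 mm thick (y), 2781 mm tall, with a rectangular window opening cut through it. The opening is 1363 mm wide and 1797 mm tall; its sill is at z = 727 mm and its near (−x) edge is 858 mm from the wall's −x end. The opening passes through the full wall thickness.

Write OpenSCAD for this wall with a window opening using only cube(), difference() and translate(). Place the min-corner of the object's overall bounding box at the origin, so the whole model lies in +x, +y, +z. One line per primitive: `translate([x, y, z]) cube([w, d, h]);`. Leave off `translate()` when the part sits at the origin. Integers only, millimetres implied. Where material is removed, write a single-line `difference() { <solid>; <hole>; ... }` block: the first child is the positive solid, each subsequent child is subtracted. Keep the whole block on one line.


difference() { cube([3083, 108, 2781]); translate([858, 0, 727]) cube([1363, 108, 1797]); }


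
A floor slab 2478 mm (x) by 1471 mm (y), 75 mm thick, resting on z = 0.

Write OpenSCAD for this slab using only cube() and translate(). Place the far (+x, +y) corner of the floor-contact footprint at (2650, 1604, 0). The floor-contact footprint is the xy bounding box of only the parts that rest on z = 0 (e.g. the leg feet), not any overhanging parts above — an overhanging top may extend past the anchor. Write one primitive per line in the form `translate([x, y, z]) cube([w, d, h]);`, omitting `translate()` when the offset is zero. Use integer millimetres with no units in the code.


translate([172, 133, 0]) cube([2478, 1471, 75]);


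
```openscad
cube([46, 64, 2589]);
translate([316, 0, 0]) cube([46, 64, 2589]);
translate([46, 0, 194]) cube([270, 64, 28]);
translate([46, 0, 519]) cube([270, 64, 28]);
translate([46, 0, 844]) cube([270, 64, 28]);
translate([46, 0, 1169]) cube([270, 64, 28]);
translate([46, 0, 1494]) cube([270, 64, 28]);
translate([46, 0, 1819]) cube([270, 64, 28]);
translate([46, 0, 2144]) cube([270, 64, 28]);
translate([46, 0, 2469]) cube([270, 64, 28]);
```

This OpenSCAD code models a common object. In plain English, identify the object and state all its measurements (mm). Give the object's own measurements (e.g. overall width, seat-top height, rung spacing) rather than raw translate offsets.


A straight ladder. Two 46×64 mm vertical rails, 2589 mm tall, stand 362 mm apart (outside-to-outside) with their front faces coplanar on the −y side. 8 rungs, each 64 mm deep and 28 mm tall, span between the inner faces of the rails, front faces flush with the rails. The lowest rung's underside is at z = 194 mm and rungs are spaced 325 mm apart (underside to underside).


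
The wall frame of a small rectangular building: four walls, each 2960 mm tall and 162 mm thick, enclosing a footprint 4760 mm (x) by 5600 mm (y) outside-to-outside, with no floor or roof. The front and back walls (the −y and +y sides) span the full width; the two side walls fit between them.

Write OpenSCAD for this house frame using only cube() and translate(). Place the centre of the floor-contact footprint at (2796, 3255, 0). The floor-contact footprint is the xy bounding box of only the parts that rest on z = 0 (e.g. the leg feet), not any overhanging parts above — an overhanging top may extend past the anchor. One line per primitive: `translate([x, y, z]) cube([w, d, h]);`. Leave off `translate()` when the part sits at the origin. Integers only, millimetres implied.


translate([416, 455, 0]) cube([4760, 162, 2960]);
translate([416, 5893, 0]) cube([4760, 162, 2960]);
translate([416, 617, 0]) cube([162, 5276, 2960]);
translate([5014, 617, 0]) cube([162, 5276, 2960]);


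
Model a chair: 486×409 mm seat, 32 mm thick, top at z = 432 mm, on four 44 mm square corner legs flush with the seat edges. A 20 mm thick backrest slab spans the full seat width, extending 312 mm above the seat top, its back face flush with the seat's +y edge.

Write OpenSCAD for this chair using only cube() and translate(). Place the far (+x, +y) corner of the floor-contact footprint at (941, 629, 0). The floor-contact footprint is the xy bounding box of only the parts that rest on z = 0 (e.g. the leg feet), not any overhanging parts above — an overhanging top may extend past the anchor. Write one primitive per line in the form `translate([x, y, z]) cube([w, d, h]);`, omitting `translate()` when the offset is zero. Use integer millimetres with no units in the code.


translate([455, 220, 400]) cube([486, 409, 32]);
translate([455, 220, 0]) cube([44, 44, 400]);
translate([897, 220, 0]) cube([44, 44, 400]);
translate([455, 585, 0]) cube([44, 44, 400]);
translate([897, 585, 0]) cube([44, 44, 400]);
translate([455, 609, 432]) cube([486, 20, 312]);


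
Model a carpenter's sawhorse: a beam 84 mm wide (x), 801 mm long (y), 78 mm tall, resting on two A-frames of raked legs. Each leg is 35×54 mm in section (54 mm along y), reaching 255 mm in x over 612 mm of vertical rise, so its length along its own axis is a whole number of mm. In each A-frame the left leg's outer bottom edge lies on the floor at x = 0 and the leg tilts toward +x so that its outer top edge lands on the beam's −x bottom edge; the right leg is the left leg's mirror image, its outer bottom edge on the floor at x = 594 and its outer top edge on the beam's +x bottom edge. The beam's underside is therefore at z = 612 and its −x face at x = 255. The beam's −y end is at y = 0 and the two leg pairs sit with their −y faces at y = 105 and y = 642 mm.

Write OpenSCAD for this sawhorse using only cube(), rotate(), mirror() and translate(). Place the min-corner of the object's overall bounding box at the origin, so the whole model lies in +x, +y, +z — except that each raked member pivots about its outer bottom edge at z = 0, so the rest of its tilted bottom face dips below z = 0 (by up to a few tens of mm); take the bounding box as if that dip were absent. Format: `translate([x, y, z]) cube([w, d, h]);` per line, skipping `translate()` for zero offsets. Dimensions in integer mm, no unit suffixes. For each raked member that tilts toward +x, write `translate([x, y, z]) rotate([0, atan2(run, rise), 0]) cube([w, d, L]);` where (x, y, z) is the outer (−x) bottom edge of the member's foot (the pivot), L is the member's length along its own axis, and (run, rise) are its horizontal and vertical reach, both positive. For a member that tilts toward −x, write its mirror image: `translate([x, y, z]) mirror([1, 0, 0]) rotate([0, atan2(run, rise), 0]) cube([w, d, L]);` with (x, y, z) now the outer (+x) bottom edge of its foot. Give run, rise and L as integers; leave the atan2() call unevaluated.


// leg length = √(255² + 612²) = 663
// right-leg outer foot x = 2·255 + 84 = 594
// beam min-corner = (255, 0, 612)
translate([255, 0, 612]) cube([84, 801, 78]);
translate([0, 105, 0]) rotate([0, atan2(255, 612), 0]) cube([35, 54, 663]);
translate([594, 105, 0]) mirror([1, 0, 0]) rotate([0, atan2(255, 612), 0]) cube([35, 54, 663]);
translate([0, 642, 0]) rotate([0, atan2(255, 612), 0]) cube([35, 54, 663]);
translate([594, 642, 0]) mirror([1, 0, 0]) rotate([0, atan2(255, 612), 0]) cube([35, 54, 663]);
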